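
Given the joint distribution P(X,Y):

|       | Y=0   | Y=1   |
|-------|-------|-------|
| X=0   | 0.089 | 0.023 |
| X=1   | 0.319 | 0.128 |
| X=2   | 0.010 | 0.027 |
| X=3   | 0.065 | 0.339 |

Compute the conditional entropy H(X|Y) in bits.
1.3346 bits

H(X|Y) = H(X,Y) - H(Y)

H(X,Y) = -Σ_{x,y} P(x,y) log₂ P(x,y). Per-cell terms -P(x,y)·log₂P(x,y):
  X=0: 0.310615, 0.125171
  X=1: 0.525831, 0.379620
  X=2: 0.066439, 0.140694
  X=3: 0.256322, 0.529058
Sum of the 8 terms: H(X,Y) = 2.33375 bits

Marginal of Y (column sums):
  P(Y=0) = 0.089 + 0.319 + 0.010 + 0.065 = 0.483
  P(Y=1) = 0.023 + 0.128 + 0.027 + 0.339 = 0.517
H(Y) = -[0.483·log₂(0.483) + 0.517·log₂(0.517)]
  = 0.507104 + 0.492062 = 0.99917 bits

H(X|Y) = H(X,Y) - H(Y) = 2.33375 - 0.99917 = 1.3346 bits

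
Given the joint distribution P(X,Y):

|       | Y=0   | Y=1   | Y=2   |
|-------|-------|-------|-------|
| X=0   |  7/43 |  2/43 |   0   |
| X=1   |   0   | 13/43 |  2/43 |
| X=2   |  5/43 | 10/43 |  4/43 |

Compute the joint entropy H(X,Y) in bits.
2.5289 bits

H(X,Y) = -Σ_{x,y} P(x,y) log₂ P(x,y). Per-cell terms -P(x,y)·log₂P(x,y):
  X=0: 0.42633, 0.20587, 0.00000
  X=1: 0.00000, 0.52176, 0.20587
  X=2: 0.36097, 0.48938, 0.31872
  (cells with P = 0 contribute 0)
Sum of the 9 terms: H(X,Y) = 2.5289 bits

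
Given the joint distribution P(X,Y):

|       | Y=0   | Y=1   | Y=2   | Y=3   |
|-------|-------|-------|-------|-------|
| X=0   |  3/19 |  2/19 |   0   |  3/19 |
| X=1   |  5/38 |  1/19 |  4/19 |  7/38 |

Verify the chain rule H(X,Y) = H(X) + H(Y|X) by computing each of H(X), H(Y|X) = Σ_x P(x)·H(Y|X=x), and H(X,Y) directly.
H(X) = 0.9819 bits, H(Y|X) = 1.7323 bits, H(X,Y) = 2.7142 bits

Marginal of X (row sums):
  P(X=0) = 3/19 + 2/19 + 0 + 3/19 = 8/19
  P(X=1) = 5/38 + 1/19 + 4/19 + 7/38 = 11/19
H(X) = -[(8/19)·log₂(8/19) + (11/19)·log₂(11/19)]
  = 0.52544 + 0.45650 = 0.9819 bits

H(Y|X) = Σ_x P(x)·H(Y|X=x):
  X=0: P(X=0) = 8/19, P(Y|X=0) = (3/8, 1/4, 0, 3/8) → H(Y|X=0) = 1.56128
  X=1: P(X=1) = 11/19, P(Y|X=1) = (5/22, 1/11, 4/11, 7/22) → H(Y|X=1) = 1.85665
H(Y|X) = (8/19)·1.56128 + (11/19)·1.85665 = 1.7323 bits

H(X,Y) = -Σ_{x,y} P(x,y) log₂ P(x,y). Per-cell terms -P(x,y)·log₂P(x,y):
  X=0: 0.42047, 0.34189, 0.00000, 0.42047
  X=1: 0.38500, 0.22358, 0.47325, 0.44958
  (cells with P = 0 contribute 0)
Sum of the 8 terms: H(X,Y) = 2.7142 bits

Chain rule check:
  H(X) + H(Y|X) = 0.9819 + 1.7323 = 2.7142 bits
  H(X,Y) = 2.7142 bits
✓ Chain rule verified.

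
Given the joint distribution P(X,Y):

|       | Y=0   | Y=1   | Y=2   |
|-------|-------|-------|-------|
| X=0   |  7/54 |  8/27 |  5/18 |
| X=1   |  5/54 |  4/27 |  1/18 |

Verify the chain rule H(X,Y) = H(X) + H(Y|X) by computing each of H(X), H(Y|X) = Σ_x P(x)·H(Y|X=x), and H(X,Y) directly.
H(X) = 0.8767 bits, H(Y|X) = 1.4963 bits, H(X,Y) = 2.3730 bits

Marginal of X (row sums):
  P(X=0) = 7/54 + 8/27 + 5/18 = 19/27
  P(X=1) = 5/54 + 4/27 + 1/18 = 8/27
H(X) = -[(19/27)·log₂(19/27) + (8/27)·log₂(8/27)]
  = 0.356750 + 0.519967 = 0.8767 bits

H(Y|X) = Σ_x P(x)·H(Y|X=x):
  X=0: P(X=0) = 19/27, P(Y|X=0) = (7/38, 8/19, 15/38) → H(Y|X=0) = 1.504379
  X=1: P(X=1) = 8/27, P(Y|X=1) = (5/16, 1/2, 3/16) → H(Y|X=1) = 1.477217
H(Y|X) = (19/27)·1.504379 + (8/27)·1.477217 = 1.4963 bits

H(X,Y) = -Σ_{x,y} P(x,y) log₂ P(x,y). Per-cell terms -P(x,y)·log₂P(x,y):
  X=0: 0.382088, 0.519967, 0.513332
  X=1: 0.317867, 0.408131, 0.231663
Sum of the 6 terms: H(X,Y) = 2.3730 bits

Chain rule check:
  H(X) + H(Y|X) = 0.8767 + 1.4963 = 2.3730 bits
  H(X,Y) = 2.3730 bits
✓ Chain rule verified.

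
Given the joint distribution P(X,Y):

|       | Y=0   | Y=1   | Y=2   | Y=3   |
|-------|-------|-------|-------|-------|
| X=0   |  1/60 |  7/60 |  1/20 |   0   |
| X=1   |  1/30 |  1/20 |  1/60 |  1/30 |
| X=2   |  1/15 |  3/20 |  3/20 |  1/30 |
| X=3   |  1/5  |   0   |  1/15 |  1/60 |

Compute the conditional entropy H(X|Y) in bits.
1.5213 bits

H(X|Y) = H(X,Y) - H(Y)

H(X,Y) = -Σ_{x,y} P(x,y) log₂ P(x,y). Per-cell terms -P(x,y)·log₂P(x,y):
  X=0: 0.09845, 0.36161, 0.21610, 0.00000
  X=1: 0.16356, 0.21610, 0.09845, 0.16356
  X=2: 0.26046, 0.41054, 0.41054, 0.16356
  X=3: 0.46439, 0.00000, 0.26046, 0.09845
  (cells with P = 0 contribute 0)
Sum of the 16 terms: H(X,Y) = 3.3862 bits

Marginal of Y (column sums):
  P(Y=0) = 1/60 + 1/30 + 1/15 + 1/5 = 19/60
  P(Y=1) = 7/60 + 1/20 + 3/20 + 0 = 19/60
  P(Y=2) = 1/20 + 1/60 + 3/20 + 1/15 = 17/60
  P(Y=3) = 0 + 1/30 + 1/30 + 1/60 = 1/12
H(Y) = -[(19/60)·log₂(19/60) + (19/60)·log₂(19/60) + (17/60)·log₂(17/60) + (1/12)·log₂(1/12)]
  = 0.52534 + 0.52534 + 0.51550 + 0.29875 = 1.8649 bits

H(X|Y) = H(X,Y) - H(Y) = 3.3862 - 1.8649 = 1.5213 bits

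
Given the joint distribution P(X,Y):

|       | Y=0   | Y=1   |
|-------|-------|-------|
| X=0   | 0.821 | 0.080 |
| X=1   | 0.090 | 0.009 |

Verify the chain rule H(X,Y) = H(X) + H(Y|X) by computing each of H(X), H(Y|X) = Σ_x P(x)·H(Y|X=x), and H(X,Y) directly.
H(X) = 0.4658 bits, H(Y|X) = 0.4331 bits, H(X,Y) = 0.8989 bits

Marginal of X (row sums):
  P(X=0) = 0.821 + 0.080 = 0.901
  P(X=1) = 0.090 + 0.009 = 0.099
H(X) = -[0.901·log₂(0.901) + 0.099·log₂(0.099)]
  = 0.13551 + 0.33031 = 0.4658 bits

H(Y|X) = Σ_x P(x)·H(Y|X=x):
  X=0: P(X=0) = 0.901, P(Y|X=0) = (821/901, 80/901) → H(Y|X=0) = 0.43242
  X=1: P(X=1) = 0.099, P(Y|X=1) = (10/11, 1/11) → H(Y|X=1) = 0.43950
H(Y|X) = 0.901·0.43242 + 0.099·0.43950 = 0.4331 bits

H(X,Y) = -Σ_{x,y} P(x,y) log₂ P(x,y). Per-cell terms -P(x,y)·log₂P(x,y):
  X=0: 0.23361, 0.29151
  X=1: 0.31265, 0.06116
Sum of the 4 terms: H(X,Y) = 0.8989 bits

Chain rule check:
  H(X) + H(Y|X) = 0.4658 + 0.4331 = 0.8989 bits
  H(X,Y) = 0.8989 bits
✓ Chain rule verified.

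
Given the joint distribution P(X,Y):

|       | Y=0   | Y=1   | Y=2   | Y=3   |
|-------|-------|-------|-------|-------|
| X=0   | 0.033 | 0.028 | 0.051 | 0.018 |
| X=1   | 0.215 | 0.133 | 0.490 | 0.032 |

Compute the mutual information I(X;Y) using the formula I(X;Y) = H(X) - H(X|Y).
0.0189 bits

I(X;Y) = H(X) - H(X|Y)

Marginal of X (row sums):
  P(X=0) = 0.033 + 0.028 + 0.051 + 0.018 = 0.130
  P(X=1) = 0.215 + 0.133 + 0.490 + 0.032 = 0.870
H(X) = -[0.130·log₂(0.130) + 0.870·log₂(0.870)]
  = 0.38264 + 0.17479 = 0.5574 bits

Marginal of Y (column sums):
  P(Y=0) = 0.033 + 0.215 = 0.248
  P(Y=1) = 0.028 + 0.133 = 0.161
  P(Y=2) = 0.051 + 0.490 = 0.541
  P(Y=3) = 0.018 + 0.032 = 0.050
H(X|Y) = Σ_y P(y)·H(X|Y=y):
  Y=0: P(Y=0) = 0.248, P(X|Y=0) = (33/248, 215/248) → H(X|Y=0) = 0.56578
  Y=1: P(Y=1) = 0.161, P(X|Y=1) = (4/23, 19/23) → H(X|Y=1) = 0.66658
  Y=2: P(Y=2) = 0.541, P(X|Y=2) = (51/541, 490/541) → H(X|Y=2) = 0.45056
  Y=3: P(Y=3) = 0.050, P(X|Y=3) = (9/25, 16/25) → H(X|Y=3) = 0.94268
H(X|Y) = 0.248·0.56578 + 0.161·0.66658 + 0.541·0.45056 + 0.050·0.94268 = 0.5385 bits

I(X;Y) = H(X) - H(X|Y) = 0.5574 - 0.5385 = 0.0189 bits

Cross-check via I(X;Y) = H(X) + H(Y) - H(X,Y): computing H(Y) from the column sums and H(X,Y) from the 8 cells in the same way gives H(Y) = 1.6187 bits and H(X,Y) = 2.1572 bits, so
I(X;Y) = 0.5574 + 1.6187 - 2.1572 = 0.0189 bits ✓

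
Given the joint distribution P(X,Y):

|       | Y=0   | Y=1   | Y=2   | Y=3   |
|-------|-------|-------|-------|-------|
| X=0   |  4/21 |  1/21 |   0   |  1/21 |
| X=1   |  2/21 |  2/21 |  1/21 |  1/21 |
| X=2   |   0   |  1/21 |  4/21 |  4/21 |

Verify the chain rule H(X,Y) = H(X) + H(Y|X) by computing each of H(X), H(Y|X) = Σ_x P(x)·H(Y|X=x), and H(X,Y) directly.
H(X) = 1.5567 bits, H(Y|X) = 1.5023 bits, H(X,Y) = 3.0590 bits

Marginal of X (row sums):
  P(X=0) = 4/21 + 1/21 + 0 + 1/21 = 2/7
  P(X=1) = 2/21 + 2/21 + 1/21 + 1/21 = 2/7
  P(X=2) = 0 + 1/21 + 4/21 + 4/21 = 3/7
H(X) = -[(2/7)·log₂(2/7) + (2/7)·log₂(2/7) + (3/7)·log₂(3/7)]
  = 0.51639 + 0.51639 + 0.52388 = 1.5567 bits

H(Y|X) = Σ_x P(x)·H(Y|X=x):
  X=0: P(X=0) = 2/7, P(Y|X=0) = (2/3, 1/6, 0, 1/6) → H(Y|X=0) = 1.25163
  X=1: P(X=1) = 2/7, P(Y|X=1) = (1/3, 1/3, 1/6, 1/6) → H(Y|X=1) = 1.91830
  X=2: P(X=2) = 3/7, P(Y|X=2) = (0, 1/9, 4/9, 4/9) → H(Y|X=2) = 1.39215
H(Y|X) = (2/7)·1.25163 + (2/7)·1.91830 + (3/7)·1.39215 = 1.5023 bits

H(X,Y) = -Σ_{x,y} P(x,y) log₂ P(x,y). Per-cell terms -P(x,y)·log₂P(x,y):
  X=0: 0.45568, 0.20916, 0.00000, 0.20916
  X=1: 0.32308, 0.32308, 0.20916, 0.20916
  X=2: 0.00000, 0.20916, 0.45568, 0.45568
  (cells with P = 0 contribute 0)
Sum of the 12 terms: H(X,Y) = 3.0590 bits

Chain rule check:
  H(X) + H(Y|X) = 1.5567 + 1.5023 = 3.0590 bits
  H(X,Y) = 3.0590 bits
✓ Chain rule verified.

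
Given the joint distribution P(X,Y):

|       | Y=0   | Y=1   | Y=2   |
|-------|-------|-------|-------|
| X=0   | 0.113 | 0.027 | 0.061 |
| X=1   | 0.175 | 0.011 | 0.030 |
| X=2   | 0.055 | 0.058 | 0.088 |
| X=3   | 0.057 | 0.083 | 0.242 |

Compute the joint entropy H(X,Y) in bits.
3.2116 bits

H(X,Y) = -Σ_{x,y} P(x,y) log₂ P(x,y). Per-cell terms -P(x,y)·log₂P(x,y):
  X=0: 0.35545, 0.14069, 0.24614
  X=1: 0.44005, 0.07157, 0.15177
  X=2: 0.23014, 0.23825, 0.30856
  X=3: 0.23557, 0.29803, 0.49535
Sum of the 12 terms: H(X,Y) = 3.2116 bits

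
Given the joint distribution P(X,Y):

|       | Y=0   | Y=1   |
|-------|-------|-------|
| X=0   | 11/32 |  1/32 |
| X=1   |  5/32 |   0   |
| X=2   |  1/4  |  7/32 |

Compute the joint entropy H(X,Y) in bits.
2.0839 bits

H(X,Y) = -Σ_{x,y} P(x,y) log₂ P(x,y). Per-cell terms -P(x,y)·log₂P(x,y):
  X=0: 0.52957, 0.15625
  X=1: 0.41845, 0.00000
  X=2: 0.50000, 0.47964
  (cells with P = 0 contribute 0)
Sum of the 6 terms: H(X,Y) = 2.0839 bits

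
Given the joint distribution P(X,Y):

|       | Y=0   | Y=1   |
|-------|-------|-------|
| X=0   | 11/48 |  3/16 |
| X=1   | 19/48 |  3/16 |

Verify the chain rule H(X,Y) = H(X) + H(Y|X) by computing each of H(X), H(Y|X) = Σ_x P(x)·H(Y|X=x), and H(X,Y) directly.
H(X) = 0.9799 bits, H(Y|X) = 0.9421 bits, H(X,Y) = 1.9220 bits

Marginal of X (row sums):
  P(X=0) = 11/48 + 3/16 = 5/12
  P(X=1) = 19/48 + 3/16 = 7/12
H(X) = -[(5/12)·log₂(5/12) + (7/12)·log₂(7/12)]
  = 0.52626 + 0.45360 = 0.9799 bits

H(Y|X) = Σ_x P(x)·H(Y|X=x):
  X=0: P(X=0) = 5/12, P(Y|X=0) = (11/20, 9/20) → H(Y|X=0) = 0.99277
  X=1: P(X=1) = 7/12, P(Y|X=1) = (19/28, 9/28) → H(Y|X=1) = 0.90593
H(Y|X) = (5/12)·0.99277 + (7/12)·0.90593 = 0.9421 bits

H(X,Y) = -Σ_{x,y} P(x,y) log₂ P(x,y). Per-cell terms -P(x,y)·log₂P(x,y):
  X=0: 0.48710, 0.45282
  X=1: 0.52924, 0.45282
Sum of the 4 terms: H(X,Y) = 1.9220 bits

Chain rule check:
  H(X) + H(Y|X) = 0.9799 + 0.9421 = 1.9220 bits
  H(X,Y) = 1.9220 bits
✓ Chain rule verified.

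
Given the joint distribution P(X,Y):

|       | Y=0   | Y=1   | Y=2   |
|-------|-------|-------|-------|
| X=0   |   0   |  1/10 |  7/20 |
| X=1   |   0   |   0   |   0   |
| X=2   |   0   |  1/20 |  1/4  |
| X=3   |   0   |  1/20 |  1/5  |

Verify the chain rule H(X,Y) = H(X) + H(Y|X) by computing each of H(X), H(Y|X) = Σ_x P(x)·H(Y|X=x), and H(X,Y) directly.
H(X) = 1.5395 bits, H(Y|X) = 0.7194 bits, H(X,Y) = 2.2589 bits

Marginal of X (row sums):
  P(X=0) = 0 + 1/10 + 7/20 = 9/20
  P(X=1) = 0 + 0 + 0 = 0
  P(X=2) = 0 + 1/20 + 1/4 = 3/10
  P(X=3) = 0 + 1/20 + 1/5 = 1/4
H(X) = -[(9/20)·log₂(9/20) + (3/10)·log₂(3/10) + (1/4)·log₂(1/4)]   (outcomes with P = 0 contribute 0)
  = 0.5184 + 0.5211 + 0.5000 = 1.5395 bits

H(Y|X) = Σ_x P(x)·H(Y|X=x):
  X=0: P(X=0) = 9/20, P(Y|X=0) = (0, 2/9, 7/9) → H(Y|X=0) = 0.7642
  X=1: P(X=1) = 0 → contributes 0
  X=2: P(X=2) = 3/10, P(Y|X=2) = (0, 1/6, 5/6) → H(Y|X=2) = 0.6500
  X=3: P(X=3) = 1/4, P(Y|X=3) = (0, 1/5, 4/5) → H(Y|X=3) = 0.7219
H(Y|X) = (9/20)·0.7642 + (3/10)·0.6500 + (1/4)·0.7219 = 0.7194 bits

H(X,Y) = -Σ_{x,y} P(x,y) log₂ P(x,y). Per-cell terms -P(x,y)·log₂P(x,y):
  X=0: 0.0000, 0.3322, 0.5301
  X=1: 0.0000, 0.0000, 0.0000
  X=2: 0.0000, 0.2161, 0.5000
  X=3: 0.0000, 0.2161, 0.4644
  (cells with P = 0 contribute 0)
Sum of the 12 terms: H(X,Y) = 2.2589 bits

Chain rule check:
  H(X) + H(Y|X) = 1.5395 + 0.7194 = 2.2589 bits
  H(X,Y) = 2.2589 bits
✓ Chain rule verified.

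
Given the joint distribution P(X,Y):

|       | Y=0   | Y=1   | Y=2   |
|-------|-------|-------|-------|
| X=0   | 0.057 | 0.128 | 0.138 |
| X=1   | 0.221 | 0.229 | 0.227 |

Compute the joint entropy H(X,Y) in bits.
2.4634 bits

H(X,Y) = -Σ_{x,y} P(x,y) log₂ P(x,y). Per-cell terms -P(x,y)·log₂P(x,y):
  X=0: 0.2356, 0.3796, 0.3943
  X=1: 0.4813, 0.4870, 0.4856
Sum of the 6 terms: H(X,Y) = 2.4634 bits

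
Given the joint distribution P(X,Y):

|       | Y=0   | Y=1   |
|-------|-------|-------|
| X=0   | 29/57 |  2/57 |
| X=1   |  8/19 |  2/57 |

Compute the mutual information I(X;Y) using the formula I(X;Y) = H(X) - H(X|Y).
0.0004 bits

I(X;Y) = H(X) - H(X|Y)

Marginal of X (row sums):
  P(X=0) = 29/57 + 2/57 = 31/57
  P(X=1) = 8/19 + 2/57 = 26/57
H(X) = -[(31/57)·log₂(31/57) + (26/57)·log₂(26/57)]
  = 0.477886 + 0.516556 = 0.99444 bits

Marginal of Y (column sums):
  P(Y=0) = 29/57 + 8/19 = 53/57
  P(Y=1) = 2/57 + 2/57 = 4/57
H(X|Y) = Σ_y P(y)·H(X|Y=y):
  Y=0: P(Y=0) = 53/57, P(X|Y=0) = (29/53, 24/53) → H(X|Y=0) = 0.993570
  Y=1: P(Y=1) = 4/57, P(X|Y=1) = (1/2, 1/2) → H(X|Y=1) = 1.000000
H(X|Y) = (53/57)·0.993570 + (4/57)·1.000000 = 0.99402 bits

I(X;Y) = H(X) - H(X|Y) = 0.99444 - 0.99402 = 0.0004 bits

Cross-check via I(X;Y) = H(X) + H(Y) - H(X,Y): computing H(Y) from the column sums and H(X,Y) from the 4 cells in the same way gives H(Y) = 0.36658 bits and H(X,Y) = 1.36060 bits, so
I(X;Y) = 0.99444 + 0.36658 - 1.36060 = 0.0004 bits ✓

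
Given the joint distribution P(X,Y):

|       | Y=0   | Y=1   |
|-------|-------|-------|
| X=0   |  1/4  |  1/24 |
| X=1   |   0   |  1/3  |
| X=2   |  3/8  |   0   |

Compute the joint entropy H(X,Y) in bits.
1.7500 bits

H(X,Y) = -Σ_{x,y} P(x,y) log₂ P(x,y). Per-cell terms -P(x,y)·log₂P(x,y):
  X=0: 0.50000, 0.19104
  X=1: 0.00000, 0.52832
  X=2: 0.53064, 0.00000
  (cells with P = 0 contribute 0)
Sum of the 6 terms: H(X,Y) = 1.7500 bits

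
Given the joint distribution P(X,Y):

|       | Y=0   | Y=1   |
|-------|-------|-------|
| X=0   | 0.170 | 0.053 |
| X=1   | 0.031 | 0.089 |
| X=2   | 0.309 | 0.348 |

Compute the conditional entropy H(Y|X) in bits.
0.9307 bits

H(Y|X) = H(X,Y) - H(X)

H(X,Y) = -Σ_{x,y} P(x,y) log₂ P(x,y). Per-cell terms -P(x,y)·log₂P(x,y):
  X=0: 0.43459, 0.22461
  X=1: 0.15536, 0.31061
  X=2: 0.52355, 0.52995
Sum of the 6 terms: H(X,Y) = 2.1787 bits

Marginal of X (row sums):
  P(X=0) = 0.170 + 0.053 = 0.223
  P(X=1) = 0.031 + 0.089 = 0.120
  P(X=2) = 0.309 + 0.348 = 0.657
H(X) = -[0.223·log₂(0.223) + 0.120·log₂(0.120) + 0.657·log₂(0.657)]
  = 0.48277 + 0.36707 + 0.39816 = 1.2480 bits

H(Y|X) = H(X,Y) - H(X) = 2.1787 - 1.2480 = 0.9307 bits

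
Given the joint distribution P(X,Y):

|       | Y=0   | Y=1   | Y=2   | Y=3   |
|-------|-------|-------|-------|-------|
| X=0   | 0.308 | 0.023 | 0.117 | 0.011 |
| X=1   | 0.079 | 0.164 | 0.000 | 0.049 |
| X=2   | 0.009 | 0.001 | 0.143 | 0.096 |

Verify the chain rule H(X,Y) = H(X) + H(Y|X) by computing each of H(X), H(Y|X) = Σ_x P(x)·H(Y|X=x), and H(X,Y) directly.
H(X) = 1.5337 bits, H(Y|X) = 1.2757 bits, H(X,Y) = 2.8094 bits

Marginal of X (row sums):
  P(X=0) = 0.308 + 0.023 + 0.117 + 0.011 = 0.459
  P(X=1) = 0.079 + 0.164 + 0.000 + 0.049 = 0.292
  P(X=2) = 0.009 + 0.001 + 0.143 + 0.096 = 0.249
H(X) = -[0.459·log₂(0.459) + 0.292·log₂(0.292) + 0.249·log₂(0.249)]
  = 0.51566 + 0.51858 + 0.49944 = 1.5337 bits

H(Y|X) = Σ_x P(x)·H(Y|X=x):
  X=0: P(X=0) = 0.459, P(Y|X=0) = (308/459, 23/459, 13/51, 11/459) → H(Y|X=0) = 1.23429
  X=1: P(X=1) = 0.292, P(Y|X=1) = (79/292, 41/73, 0, 49/292) → H(Y|X=1) = 1.40983
  X=2: P(X=2) = 0.249, P(Y|X=2) = (3/83, 1/249, 143/249, 32/83) → H(Y|X=2) = 1.19475
H(Y|X) = 0.459·1.23429 + 0.292·1.40983 + 0.249·1.19475 = 1.2757 bits

H(X,Y) = -Σ_{x,y} P(x,y) log₂ P(x,y). Per-cell terms -P(x,y)·log₂P(x,y):
  X=0: 0.52329, 0.12517, 0.36216, 0.07157
  X=1: 0.28930, 0.42775, 0.00000, 0.21320
  X=2: 0.06116, 0.00997, 0.40125, 0.32456
  (cells with P = 0 contribute 0)
Sum of the 12 terms: H(X,Y) = 2.8094 bits

Chain rule check:
  H(X) + H(Y|X) = 1.5337 + 1.2757 = 2.8094 bits
  H(X,Y) = 2.8094 bits
✓ Chain rule verified.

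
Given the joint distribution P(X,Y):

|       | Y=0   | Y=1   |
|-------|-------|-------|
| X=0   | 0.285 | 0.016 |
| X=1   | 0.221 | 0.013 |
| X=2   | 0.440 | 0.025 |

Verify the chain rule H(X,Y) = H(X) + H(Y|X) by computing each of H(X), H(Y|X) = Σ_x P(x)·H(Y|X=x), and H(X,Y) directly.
H(X) = 1.5254 bits, H(Y|X) = 0.3031 bits, H(X,Y) = 1.8285 bits

Marginal of X (row sums):
  P(X=0) = 0.285 + 0.016 = 0.301
  P(X=1) = 0.221 + 0.013 = 0.234
  P(X=2) = 0.440 + 0.025 = 0.465
H(X) = -[0.301·log₂(0.301) + 0.234·log₂(0.234) + 0.465·log₂(0.465)]
  = 0.52138 + 0.49033 + 0.51368 = 1.5254 bits

H(Y|X) = Σ_x P(x)·H(Y|X=x):
  X=0: P(X=0) = 0.301, P(Y|X=0) = (285/301, 16/301) → H(Y|X=0) = 0.29966
  X=1: P(X=1) = 0.234, P(Y|X=1) = (17/18, 1/18) → H(Y|X=1) = 0.30954
  X=2: P(X=2) = 0.465, P(Y|X=2) = (88/93, 5/93) → H(Y|X=2) = 0.30217
H(Y|X) = 0.301·0.29966 + 0.234·0.30954 + 0.465·0.30217 = 0.3031 bits

H(X,Y) = -Σ_{x,y} P(x,y) log₂ P(x,y). Per-cell terms -P(x,y)·log₂P(x,y):
  X=0: 0.51613, 0.09545
  X=1: 0.48131, 0.08145
  X=2: 0.52115, 0.13305
Sum of the 6 terms: H(X,Y) = 1.8285 bits

Chain rule check:
  H(X) + H(Y|X) = 1.5254 + 0.3031 = 1.8285 bits
  H(X,Y) = 1.8285 bits
✓ Chain rule verified.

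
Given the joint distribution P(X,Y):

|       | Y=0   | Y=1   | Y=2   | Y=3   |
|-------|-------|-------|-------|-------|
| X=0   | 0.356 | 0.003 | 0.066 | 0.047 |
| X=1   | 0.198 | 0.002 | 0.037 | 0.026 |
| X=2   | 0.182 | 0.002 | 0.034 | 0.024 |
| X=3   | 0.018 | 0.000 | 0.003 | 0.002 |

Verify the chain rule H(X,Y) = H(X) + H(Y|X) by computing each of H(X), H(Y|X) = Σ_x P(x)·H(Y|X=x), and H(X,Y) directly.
H(X) = 1.6385 bits, H(Y|X) = 1.0843 bits, H(X,Y) = 2.7229 bits

Marginal of X (row sums):
  P(X=0) = 0.356 + 0.003 + 0.066 + 0.047 = 0.472
  P(X=1) = 0.198 + 0.002 + 0.037 + 0.026 = 0.263
  P(X=2) = 0.182 + 0.002 + 0.034 + 0.024 = 0.242
  P(X=3) = 0.018 + 0.000 + 0.003 + 0.002 = 0.023
H(X) = -[0.472·log₂(0.472) + 0.263·log₂(0.263) + 0.242·log₂(0.242) + 0.023·log₂(0.023)]
  = 0.511243 + 0.506766 + 0.495355 + 0.125171 = 1.6385 bits

H(Y|X) = Σ_x P(x)·H(Y|X=x):
  X=0: P(X=0) = 0.472, P(Y|X=0) = (89/118, 3/472, 33/236, 47/472) → H(Y|X=0) = 1.081559
  X=1: P(X=1) = 0.263, P(Y|X=1) = (198/263, 2/263, 37/263, 26/263) → H(Y|X=1) = 1.089969
  X=2: P(X=2) = 0.242, P(Y|X=2) = (91/121, 1/121, 17/121, 12/121) → H(Y|X=2) = 1.094766
  X=3: P(X=3) = 0.023, P(Y|X=3) = (18/23, 0, 3/23, 2/23) → H(Y|X=3) = 0.966452
H(Y|X) = 0.472·1.081559 + 0.263·1.089969 + 0.242·1.094766 + 0.023·0.966452 = 1.0843 bits

H(X,Y) = -Σ_{x,y} P(x,y) log₂ P(x,y). Per-cell terms -P(x,y)·log₂P(x,y):
  X=0: 0.530458, 0.025142, 0.258812, 0.207326
  X=1: 0.462613, 0.017932, 0.175984, 0.136899
  X=2: 0.447354, 0.017932, 0.165863, 0.129140
  X=3: 0.104325, 0.000000, 0.025142, 0.017932
  (cells with P = 0 contribute 0)
Sum of the 16 terms: H(X,Y) = 2.7229 bits

Chain rule check:
  H(X) + H(Y|X) = 1.6385 + 1.0843 = 2.7228 bits
  H(X,Y) = 2.7229 bits
✓ Chain rule verified (Δ = 0.0001 is 4-dp rounding noise: each of the three values was rounded independently).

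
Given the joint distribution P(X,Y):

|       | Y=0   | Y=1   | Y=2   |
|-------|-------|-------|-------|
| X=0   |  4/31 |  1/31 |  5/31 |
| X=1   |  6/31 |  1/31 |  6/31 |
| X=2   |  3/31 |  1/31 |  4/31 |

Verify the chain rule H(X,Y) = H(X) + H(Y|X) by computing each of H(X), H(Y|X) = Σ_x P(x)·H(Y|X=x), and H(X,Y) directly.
H(X) = 1.5566 bits, H(Y|X) = 1.3529 bits, H(X,Y) = 2.9095 bits

Marginal of X (row sums):
  P(X=0) = 4/31 + 1/31 + 5/31 = 10/31
  P(X=1) = 6/31 + 1/31 + 6/31 = 13/31
  P(X=2) = 3/31 + 1/31 + 4/31 = 8/31
H(X) = -[(10/31)·log₂(10/31) + (13/31)·log₂(13/31) + (8/31)·log₂(8/31)]
  = 0.52654 + 0.52577 + 0.50431 = 1.5566 bits

H(Y|X) = Σ_x P(x)·H(Y|X=x):
  X=0: P(X=0) = 10/31, P(Y|X=0) = (2/5, 1/10, 1/2) → H(Y|X=0) = 1.36096
  X=1: P(X=1) = 13/31, P(Y|X=1) = (6/13, 1/13, 6/13) → H(Y|X=1) = 1.31432
  X=2: P(X=2) = 8/31, P(Y|X=2) = (3/8, 1/8, 1/2) → H(Y|X=2) = 1.40564
H(Y|X) = (10/31)·1.36096 + (13/31)·1.31432 + (8/31)·1.40564 = 1.3529 bits

H(X,Y) = -Σ_{x,y} P(x,y) log₂ P(x,y). Per-cell terms -P(x,y)·log₂P(x,y):
  X=0: 0.38119, 0.15981, 0.42456
  X=1: 0.45856, 0.15981, 0.45856
  X=2: 0.32605, 0.15981, 0.38119
Sum of the 9 terms: H(X,Y) = 2.9095 bits

Chain rule check:
  H(X) + H(Y|X) = 1.5566 + 1.3529 = 2.9095 bits
  H(X,Y) = 2.9095 bits
✓ Chain rule verified.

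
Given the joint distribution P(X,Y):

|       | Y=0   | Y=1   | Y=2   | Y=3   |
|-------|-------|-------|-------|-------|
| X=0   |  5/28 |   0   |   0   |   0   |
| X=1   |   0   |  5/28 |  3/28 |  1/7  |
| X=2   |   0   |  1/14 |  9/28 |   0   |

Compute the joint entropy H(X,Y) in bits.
2.4322 bits

H(X,Y) = -Σ_{x,y} P(x,y) log₂ P(x,y). Per-cell terms -P(x,y)·log₂P(x,y):
  X=0: 0.44383, 0.00000, 0.00000, 0.00000
  X=1: 0.00000, 0.44383, 0.34526, 0.40105
  X=2: 0.00000, 0.27195, 0.52632, 0.00000
  (cells with P = 0 contribute 0)
Sum of the 12 terms: H(X,Y) = 2.4322 bits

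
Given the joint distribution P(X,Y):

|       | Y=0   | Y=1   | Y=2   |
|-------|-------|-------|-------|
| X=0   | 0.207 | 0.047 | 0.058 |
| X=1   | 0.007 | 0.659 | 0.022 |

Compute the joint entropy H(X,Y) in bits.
1.4837 bits

H(X,Y) = -Σ_{x,y} P(x,y) log₂ P(x,y). Per-cell terms -P(x,y)·log₂P(x,y):
  X=0: 0.4704, 0.2073, 0.2383
  X=1: 0.0501, 0.3965, 0.1211
Sum of the 6 terms: H(X,Y) = 1.4837 bits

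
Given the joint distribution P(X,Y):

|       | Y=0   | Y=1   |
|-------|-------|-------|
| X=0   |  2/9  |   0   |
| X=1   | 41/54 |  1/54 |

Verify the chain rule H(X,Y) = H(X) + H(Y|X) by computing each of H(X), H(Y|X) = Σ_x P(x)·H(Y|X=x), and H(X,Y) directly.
H(X) = 0.7642 bits, H(Y|X) = 0.1263 bits, H(X,Y) = 0.8905 bits

Marginal of X (row sums):
  P(X=0) = 2/9 + 0 = 2/9
  P(X=1) = 41/54 + 1/54 = 7/9
H(X) = -[(2/9)·log₂(2/9) + (7/9)·log₂(7/9)]
  = 0.48221 + 0.28200 = 0.7642 bits

H(Y|X) = Σ_x P(x)·H(Y|X=x):
  X=0: P(X=0) = 2/9, P(Y|X=0) = (1, 0) → H(Y|X=0) = 0.00000
  X=1: P(X=1) = 7/9, P(Y|X=1) = (41/42, 1/42) → H(Y|X=1) = 0.16233
H(Y|X) = (2/9)·0.00000 + (7/9)·0.16233 = 0.1263 bits

H(X,Y) = -Σ_{x,y} P(x,y) log₂ P(x,y). Per-cell terms -P(x,y)·log₂P(x,y):
  X=0: 0.48221, 0.00000
  X=1: 0.30168, 0.10657
  (cells with P = 0 contribute 0)
Sum of the 4 terms: H(X,Y) = 0.8905 bits

Chain rule check:
  H(X) + H(Y|X) = 0.7642 + 0.1263 = 0.8905 bits
  H(X,Y) = 0.8905 bits
✓ Chain rule verified.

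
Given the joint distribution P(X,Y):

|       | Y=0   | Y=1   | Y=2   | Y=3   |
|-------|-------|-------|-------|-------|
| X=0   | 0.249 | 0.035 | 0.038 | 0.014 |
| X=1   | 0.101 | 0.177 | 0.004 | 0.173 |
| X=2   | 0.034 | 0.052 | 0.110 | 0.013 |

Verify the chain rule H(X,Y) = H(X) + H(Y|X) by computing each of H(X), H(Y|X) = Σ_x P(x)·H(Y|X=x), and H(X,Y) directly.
H(X) = 1.5176 bits, H(Y|X) = 1.4820 bits, H(X,Y) = 2.9996 bits

Marginal of X (row sums):
  P(X=0) = 0.249 + 0.035 + 0.038 + 0.014 = 0.336
  P(X=1) = 0.101 + 0.177 + 0.004 + 0.173 = 0.455
  P(X=2) = 0.034 + 0.052 + 0.110 + 0.013 = 0.209
H(X) = -[0.336·log₂(0.336) + 0.455·log₂(0.455) + 0.209·log₂(0.209)]
  = 0.52868 + 0.51691 + 0.47201 = 1.5176 bits

H(Y|X) = Σ_x P(x)·H(Y|X=x):
  X=0: P(X=0) = 0.336, P(Y|X=0) = (83/112, 5/48, 19/168, 1/24) → H(Y|X=0) = 1.20693
  X=1: P(X=1) = 0.455, P(Y|X=1) = (101/455, 177/455, 4/455, 173/455) → H(Y|X=1) = 1.60239
  X=2: P(X=2) = 0.209, P(Y|X=2) = (34/209, 52/209, 10/19, 13/209) → H(Y|X=2) = 1.66213
H(Y|X) = 0.336·1.20693 + 0.455·1.60239 + 0.209·1.66213 = 1.4820 bits

H(X,Y) = -Σ_{x,y} P(x,y) log₂ P(x,y). Per-cell terms -P(x,y)·log₂P(x,y):
  X=0: 0.49944, 0.16928, 0.17928, 0.08622
  X=1: 0.33406, 0.44218, 0.03186, 0.43789
  X=2: 0.16586, 0.22180, 0.35029, 0.08145
Sum of the 12 terms: H(X,Y) = 2.9996 bits

Chain rule check:
  H(X) + H(Y|X) = 1.5176 + 1.4820 = 2.9996 bits
  H(X,Y) = 2.9996 bits
✓ Chain rule verified.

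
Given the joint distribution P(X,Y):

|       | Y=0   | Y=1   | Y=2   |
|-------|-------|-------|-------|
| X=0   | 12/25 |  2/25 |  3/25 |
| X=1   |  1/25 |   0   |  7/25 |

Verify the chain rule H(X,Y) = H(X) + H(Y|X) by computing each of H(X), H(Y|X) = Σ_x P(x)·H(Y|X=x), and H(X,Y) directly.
H(X) = 0.9044 bits, H(Y|X) = 0.9624 bits, H(X,Y) = 1.8668 bits

Marginal of X (row sums):
  P(X=0) = 12/25 + 2/25 + 3/25 = 17/25
  P(X=1) = 1/25 + 0 + 7/25 = 8/25
H(X) = -[(17/25)·log₂(17/25) + (8/25)·log₂(8/25)]
  = 0.37835 + 0.52603 = 0.9044 bits

H(Y|X) = Σ_x P(x)·H(Y|X=x):
  X=0: P(X=0) = 17/25, P(Y|X=0) = (12/17, 2/17, 3/17) → H(Y|X=0) = 1.15955
  X=1: P(X=1) = 8/25, P(Y|X=1) = (1/8, 0, 7/8) → H(Y|X=1) = 0.54356
H(Y|X) = (17/25)·1.15955 + (8/25)·0.54356 = 0.9624 bits

H(X,Y) = -Σ_{x,y} P(x,y) log₂ P(x,y). Per-cell terms -P(x,y)·log₂P(x,y):
  X=0: 0.50827, 0.29151, 0.36707
  X=1: 0.18575, 0.00000, 0.51422
  (cells with P = 0 contribute 0)
Sum of the 6 terms: H(X,Y) = 1.8668 bits

Chain rule check:
  H(X) + H(Y|X) = 0.9044 + 0.9624 = 1.8668 bits
  H(X,Y) = 1.8668 bits
✓ Chain rule verified.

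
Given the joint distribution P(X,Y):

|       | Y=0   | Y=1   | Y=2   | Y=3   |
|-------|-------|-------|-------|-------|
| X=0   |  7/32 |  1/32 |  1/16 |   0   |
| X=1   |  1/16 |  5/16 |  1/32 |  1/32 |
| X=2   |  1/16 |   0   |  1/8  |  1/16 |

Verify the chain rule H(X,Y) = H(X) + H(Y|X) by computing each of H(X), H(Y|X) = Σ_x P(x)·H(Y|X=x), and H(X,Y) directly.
H(X) = 1.5462 bits, H(Y|X) = 1.3016 bits, H(X,Y) = 2.8478 bits

Marginal of X (row sums):
  P(X=0) = 7/32 + 1/32 + 1/16 + 0 = 5/16
  P(X=1) = 1/16 + 5/16 + 1/32 + 1/32 = 7/16
  P(X=2) = 1/16 + 0 + 1/8 + 1/16 = 1/4
H(X) = -[(5/16)·log₂(5/16) + (7/16)·log₂(7/16) + (1/4)·log₂(1/4)]
  = 0.52440 + 0.52178 + 0.50000 = 1.5462 bits

H(Y|X) = Σ_x P(x)·H(Y|X=x):
  X=0: P(X=0) = 5/16, P(Y|X=0) = (7/10, 1/10, 1/5, 0) → H(Y|X=0) = 1.15678
  X=1: P(X=1) = 7/16, P(Y|X=1) = (1/7, 5/7, 1/14, 1/14) → H(Y|X=1) = 1.29169
  X=2: P(X=2) = 1/4, P(Y|X=2) = (1/4, 0, 1/2, 1/4) → H(Y|X=2) = 1.50000
H(Y|X) = (5/16)·1.15678 + (7/16)·1.29169 + (1/4)·1.50000 = 1.3016 bits

H(X,Y) = -Σ_{x,y} P(x,y) log₂ P(x,y). Per-cell terms -P(x,y)·log₂P(x,y):
  X=0: 0.47964, 0.15625, 0.25000, 0.00000
  X=1: 0.25000, 0.52440, 0.15625, 0.15625
  X=2: 0.25000, 0.00000, 0.37500, 0.25000
  (cells with P = 0 contribute 0)
Sum of the 12 terms: H(X,Y) = 2.8478 bits

Chain rule check:
  H(X) + H(Y|X) = 1.5462 + 1.3016 = 2.8478 bits
  H(X,Y) = 2.8478 bits
✓ Chain rule verified.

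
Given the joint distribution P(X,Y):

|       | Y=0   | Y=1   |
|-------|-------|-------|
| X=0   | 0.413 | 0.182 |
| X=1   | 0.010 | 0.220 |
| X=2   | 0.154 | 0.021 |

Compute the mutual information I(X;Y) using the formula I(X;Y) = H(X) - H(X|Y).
0.3023 bits

I(X;Y) = H(X) - H(X|Y)

Marginal of X (row sums):
  P(X=0) = 0.413 + 0.182 = 0.595
  P(X=1) = 0.010 + 0.220 = 0.230
  P(X=2) = 0.154 + 0.021 = 0.175
H(X) = -[0.595·log₂(0.595) + 0.230·log₂(0.230) + 0.175·log₂(0.175)]
  = 0.44568 + 0.48767 + 0.44005 = 1.37340 bits

Marginal of Y (column sums):
  P(Y=0) = 0.413 + 0.010 + 0.154 = 0.577
  P(Y=1) = 0.182 + 0.220 + 0.021 = 0.423
H(X|Y) = Σ_y P(y)·H(X|Y=y):
  Y=0: P(Y=0) = 0.577, P(X|Y=0) = (413/577, 10/577, 154/577) → H(X|Y=0) = 0.95532
  Y=1: P(Y=1) = 0.423, P(X|Y=1) = (182/423, 220/423, 7/141) → H(X|Y=1) = 1.22911
H(X|Y) = 0.577·0.95532 + 0.423·1.22911 = 1.07113 bits

I(X;Y) = H(X) - H(X|Y) = 1.37340 - 1.07113 = 0.3023 bits

Cross-check via I(X;Y) = H(X) + H(Y) - H(X,Y): computing H(Y) from the column sums and H(X,Y) from the 6 cells in the same way gives H(Y) = 0.98282 bits and H(X,Y) = 2.05395 bits, so
I(X;Y) = 1.37340 + 0.98282 - 2.05395 = 0.3023 bits ✓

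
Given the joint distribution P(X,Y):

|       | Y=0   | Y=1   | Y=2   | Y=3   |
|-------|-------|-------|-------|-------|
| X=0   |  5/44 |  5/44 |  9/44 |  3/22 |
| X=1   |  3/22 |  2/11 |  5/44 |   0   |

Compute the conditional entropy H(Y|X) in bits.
1.7825 bits

H(Y|X) = H(X,Y) - H(X)

H(X,Y) = -Σ_{x,y} P(x,y) log₂ P(x,y). Per-cell terms -P(x,y)·log₂P(x,y):
  X=0: 0.3565, 0.3565, 0.4683, 0.3920
  X=1: 0.3920, 0.4472, 0.3565, 0.0000
  (cells with P = 0 contribute 0)
Sum of the 8 terms: H(X,Y) = 2.7690 bits

Marginal of X (row sums):
  P(X=0) = 5/44 + 5/44 + 9/44 + 3/22 = 25/44
  P(X=1) = 3/22 + 2/11 + 5/44 + 0 = 19/44
H(X) = -[(25/44)·log₂(25/44) + (19/44)·log₂(19/44)]
  = 0.4634 + 0.5231 = 0.9865 bits

H(Y|X) = H(X,Y) - H(X) = 2.7690 - 0.9865 = 1.7825 bits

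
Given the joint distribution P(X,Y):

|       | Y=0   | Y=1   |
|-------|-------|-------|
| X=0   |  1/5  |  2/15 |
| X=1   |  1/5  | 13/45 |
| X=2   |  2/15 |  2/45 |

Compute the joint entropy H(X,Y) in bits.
2.4211 bits

H(X,Y) = -Σ_{x,y} P(x,y) log₂ P(x,y). Per-cell terms -P(x,y)·log₂P(x,y):
  X=0: 0.4644, 0.3876
  X=1: 0.4644, 0.5175
  X=2: 0.3876, 0.1996
Sum of the 6 terms: H(X,Y) = 2.4211 bits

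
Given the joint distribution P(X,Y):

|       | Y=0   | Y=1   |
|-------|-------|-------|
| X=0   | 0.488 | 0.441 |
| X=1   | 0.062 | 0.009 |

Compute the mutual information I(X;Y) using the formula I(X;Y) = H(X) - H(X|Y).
0.0265 bits

I(X;Y) = H(X) - H(X|Y)

Marginal of X (row sums):
  P(X=0) = 0.488 + 0.441 = 0.929
  P(X=1) = 0.062 + 0.009 = 0.071
H(X) = -[0.929·log₂(0.929) + 0.071·log₂(0.071)]
  = 0.0987 + 0.2709 = 0.3696 bits

Marginal of Y (column sums):
  P(Y=0) = 0.488 + 0.062 = 0.550
  P(Y=1) = 0.441 + 0.009 = 0.450
H(X|Y) = Σ_y P(y)·H(X|Y=y):
  Y=0: P(Y=0) = 0.550, P(X|Y=0) = (244/275, 31/275) → H(X|Y=0) = 0.5081
  Y=1: P(Y=1) = 0.450, P(X|Y=1) = (49/50, 1/50) → H(X|Y=1) = 0.1414
H(X|Y) = 0.550·0.5081 + 0.450·0.1414 = 0.3431 bits

I(X;Y) = H(X) - H(X|Y) = 0.3696 - 0.3431 = 0.0265 bits

Cross-check via I(X;Y) = H(X) + H(Y) - H(X,Y): computing H(Y) from the column sums and H(X,Y) from the 4 cells in the same way gives H(Y) = 0.9928 bits and H(X,Y) = 1.3359 bits, so
I(X;Y) = 0.3696 + 0.9928 - 1.3359 = 0.0265 bits ✓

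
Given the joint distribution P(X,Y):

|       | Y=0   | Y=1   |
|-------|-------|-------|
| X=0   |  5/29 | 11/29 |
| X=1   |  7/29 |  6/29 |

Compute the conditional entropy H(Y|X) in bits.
0.9407 bits

H(Y|X) = H(X,Y) - H(X)

H(X,Y) = -Σ_{x,y} P(x,y) log₂ P(x,y). Per-cell terms -P(x,y)·log₂P(x,y):
  X=0: 0.43725, 0.53048
  X=1: 0.49498, 0.47028
Sum of the 4 terms: H(X,Y) = 1.9330 bits

Marginal of X (row sums):
  P(X=0) = 5/29 + 11/29 = 16/29
  P(X=1) = 7/29 + 6/29 = 13/29
H(X) = -[(16/29)·log₂(16/29) + (13/29)·log₂(13/29)]
  = 0.47337 + 0.51890 = 0.9923 bits

H(Y|X) = H(X,Y) - H(X) = 1.9330 - 0.9923 = 0.9407 bits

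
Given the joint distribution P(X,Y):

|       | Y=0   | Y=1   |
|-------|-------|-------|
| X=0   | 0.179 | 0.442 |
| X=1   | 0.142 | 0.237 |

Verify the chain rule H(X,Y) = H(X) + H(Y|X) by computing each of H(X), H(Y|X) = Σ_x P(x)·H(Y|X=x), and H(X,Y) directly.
H(X) = 0.9573 bits, H(Y|X) = 0.8997 bits, H(X,Y) = 1.8570 bits

Marginal of X (row sums):
  P(X=0) = 0.179 + 0.442 = 0.621
  P(X=1) = 0.142 + 0.237 = 0.379
H(X) = -[0.621·log₂(0.621) + 0.379·log₂(0.379)]
  = 0.42683 + 0.53050 = 0.9573 bits

H(Y|X) = Σ_x P(x)·H(Y|X=x):
  X=0: P(X=0) = 0.621, P(Y|X=0) = (179/621, 442/621) → H(Y|X=0) = 0.86644
  X=1: P(X=1) = 0.379, P(Y|X=1) = (142/379, 237/379) → H(Y|X=1) = 0.95419
H(Y|X) = 0.621·0.86644 + 0.379·0.95419 = 0.8997 bits

H(X,Y) = -Σ_{x,y} P(x,y) log₂ P(x,y). Per-cell terms -P(x,y)·log₂P(x,y):
  X=0: 0.44427, 0.52062
  X=1: 0.39988, 0.49226
Sum of the 4 terms: H(X,Y) = 1.8570 bits

Chain rule check:
  H(X) + H(Y|X) = 0.9573 + 0.8997 = 1.8570 bits
  H(X,Y) = 1.8570 bits
✓ Chain rule verified.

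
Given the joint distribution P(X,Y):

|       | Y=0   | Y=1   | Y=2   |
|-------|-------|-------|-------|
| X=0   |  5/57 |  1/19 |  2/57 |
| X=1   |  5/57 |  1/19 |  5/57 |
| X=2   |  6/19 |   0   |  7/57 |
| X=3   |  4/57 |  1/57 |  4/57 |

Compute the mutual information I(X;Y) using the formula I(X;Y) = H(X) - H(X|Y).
0.1555 bits

I(X;Y) = H(X) - H(X|Y)

Marginal of X (row sums):
  P(X=0) = 5/57 + 1/19 + 2/57 = 10/57
  P(X=1) = 5/57 + 1/19 + 5/57 = 13/57
  P(X=2) = 6/19 + 0 + 7/57 = 25/57
  P(X=3) = 4/57 + 1/57 + 4/57 = 3/19
H(X) = -[(10/57)·log₂(10/57) + (13/57)·log₂(13/57) + (25/57)·log₂(25/57) + (3/19)·log₂(3/19)]
  = 0.440520 + 0.486348 + 0.521506 + 0.420468 = 1.86884 bits

Marginal of Y (column sums):
  P(Y=0) = 5/57 + 5/57 + 6/19 + 4/57 = 32/57
  P(Y=1) = 1/19 + 1/19 + 0 + 1/57 = 7/57
  P(Y=2) = 2/57 + 5/57 + 7/57 + 4/57 = 6/19
H(X|Y) = Σ_y P(y)·H(X|Y=y):
  Y=0: P(Y=0) = 32/57, P(X|Y=0) = (5/32, 5/32, 9/16, 1/8) → H(X|Y=0) = 1.678815
  Y=1: P(Y=1) = 7/57, P(X|Y=1) = (3/7, 3/7, 0, 1/7) → H(X|Y=1) = 1.448816
  Y=2: P(Y=2) = 6/19, P(X|Y=2) = (1/9, 5/18, 7/18, 2/9) → H(X|Y=2) = 1.877640
H(X|Y) = (32/57)·1.678815 + (7/57)·1.448816 + (6/19)·1.877640 = 1.71336 bits

I(X;Y) = H(X) - H(X|Y) = 1.86884 - 1.71336 = 0.1555 bits

Cross-check via I(X;Y) = H(X) + H(Y) - H(X,Y): computing H(Y) from the column sums and H(X,Y) from the 12 cells in the same way gives H(Y) = 1.36429 bits and H(X,Y) = 3.07765 bits, so
I(X;Y) = 1.86884 + 1.36429 - 3.07765 = 0.1555 bits ✓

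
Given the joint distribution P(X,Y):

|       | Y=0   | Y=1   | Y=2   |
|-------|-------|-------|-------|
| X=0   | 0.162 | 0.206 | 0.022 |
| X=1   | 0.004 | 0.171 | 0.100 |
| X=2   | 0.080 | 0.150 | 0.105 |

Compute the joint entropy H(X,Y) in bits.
2.8593 bits

H(X,Y) = -Σ_{x,y} P(x,y) log₂ P(x,y). Per-cell terms -P(x,y)·log₂P(x,y):
  X=0: 0.42540, 0.46953, 0.12114
  X=1: 0.03186, 0.43570, 0.33219
  X=2: 0.29151, 0.41054, 0.34141
Sum of the 9 terms: H(X,Y) = 2.8593 bits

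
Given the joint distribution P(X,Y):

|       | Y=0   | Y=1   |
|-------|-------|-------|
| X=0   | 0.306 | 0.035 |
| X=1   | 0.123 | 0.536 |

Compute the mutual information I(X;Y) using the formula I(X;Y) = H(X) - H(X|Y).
0.3650 bits

I(X;Y) = H(X) - H(X|Y)

Marginal of X (row sums):
  P(X=0) = 0.306 + 0.035 = 0.341
  P(X=1) = 0.123 + 0.536 = 0.659
H(X) = -[0.341·log₂(0.341) + 0.659·log₂(0.659)]
  = 0.529285 + 0.396487 = 0.92577 bits

Marginal of Y (column sums):
  P(Y=0) = 0.306 + 0.123 = 0.429
  P(Y=1) = 0.035 + 0.536 = 0.571
H(X|Y) = Σ_y P(y)·H(X|Y=y):
  Y=0: P(Y=0) = 0.429, P(X|Y=0) = (102/143, 41/143) → H(X|Y=0) = 0.864438
  Y=1: P(Y=1) = 0.571, P(X|Y=1) = (35/571, 536/571) → H(X|Y=1) = 0.332568
H(X|Y) = 0.429·0.864438 + 0.571·0.332568 = 0.56074 bits

I(X;Y) = H(X) - H(X|Y) = 0.92577 - 0.56074 = 0.3650 bits

Cross-check via I(X;Y) = H(X) + H(Y) - H(X,Y): computing H(Y) from the column sums and H(X,Y) from the 4 cells in the same way gives H(Y) = 0.98541 bits and H(X,Y) = 1.54615 bits, so
I(X;Y) = 0.92577 + 0.98541 - 1.54615 = 0.3650 bits ✓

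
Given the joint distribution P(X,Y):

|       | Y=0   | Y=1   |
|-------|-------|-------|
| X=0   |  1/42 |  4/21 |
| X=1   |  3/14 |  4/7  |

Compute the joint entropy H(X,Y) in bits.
1.5216 bits

H(X,Y) = -Σ_{x,y} P(x,y) log₂ P(x,y). Per-cell terms -P(x,y)·log₂P(x,y):
  X=0: 0.1284, 0.4557
  X=1: 0.4762, 0.4613
Sum of the 4 terms: H(X,Y) = 1.5216 bits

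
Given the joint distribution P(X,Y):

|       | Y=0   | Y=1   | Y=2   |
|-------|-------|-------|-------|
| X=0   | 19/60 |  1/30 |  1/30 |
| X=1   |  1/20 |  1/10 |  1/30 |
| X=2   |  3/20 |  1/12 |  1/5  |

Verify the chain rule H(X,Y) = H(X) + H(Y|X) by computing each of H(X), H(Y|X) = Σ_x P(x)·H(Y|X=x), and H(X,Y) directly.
H(X) = 1.5018 bits, H(Y|X) = 1.2362 bits, H(X,Y) = 2.7380 bits

Marginal of X (row sums):
  P(X=0) = 19/60 + 1/30 + 1/30 = 23/60
  P(X=1) = 1/20 + 1/10 + 1/30 = 11/60
  P(X=2) = 3/20 + 1/12 + 1/5 = 13/30
H(X) = -[(23/60)·log₂(23/60) + (11/60)·log₂(11/60) + (13/30)·log₂(13/30)]
  = 0.5303 + 0.4487 + 0.5228 = 1.5018 bits

H(Y|X) = Σ_x P(x)·H(Y|X=x):
  X=0: P(X=0) = 23/60, P(Y|X=0) = (19/23, 2/23, 2/23) → H(Y|X=0) = 0.8405
  X=1: P(X=1) = 11/60, P(Y|X=1) = (3/11, 6/11, 2/11) → H(Y|X=1) = 1.4354
  X=2: P(X=2) = 13/30, P(Y|X=2) = (9/26, 5/26, 6/13) → H(Y|X=2) = 1.5020
H(Y|X) = (23/60)·0.8405 + (11/60)·1.4354 + (13/30)·1.5020 = 1.2362 bits

H(X,Y) = -Σ_{x,y} P(x,y) log₂ P(x,y). Per-cell terms -P(x,y)·log₂P(x,y):
  X=0: 0.5253, 0.1636, 0.1636
  X=1: 0.2161, 0.3322, 0.1636
  X=2: 0.4105, 0.2987, 0.4644
Sum of the 9 terms: H(X,Y) = 2.7380 bits

Chain rule check:
  H(X) + H(Y|X) = 1.5018 + 1.2362 = 2.7380 bits
  H(X,Y) = 2.7380 bits
✓ Chain rule verified.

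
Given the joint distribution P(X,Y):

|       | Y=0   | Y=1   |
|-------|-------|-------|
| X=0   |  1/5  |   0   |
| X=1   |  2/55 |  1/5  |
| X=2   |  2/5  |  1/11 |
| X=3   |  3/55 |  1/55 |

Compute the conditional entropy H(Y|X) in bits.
0.5448 bits

H(Y|X) = H(X,Y) - H(X)

H(X,Y) = -Σ_{x,y} P(x,y) log₂ P(x,y). Per-cell terms -P(x,y)·log₂P(x,y):
  X=0: 0.4643856, 0.0000000
  X=1: 0.1738676, 0.4643856
  X=2: 0.5287712, 0.3144938
  X=3: 0.2288944, 0.1051156
  (cells with P = 0 contribute 0)
Sum of the 8 terms: H(X,Y) = 2.279914 bits

Marginal of X (row sums):
  P(X=0) = 1/5 + 0 = 1/5
  P(X=1) = 2/55 + 1/5 = 13/55
  P(X=2) = 2/5 + 1/11 = 27/55
  P(X=3) = 3/55 + 1/55 = 4/55
H(X) = -[(1/5)·log₂(1/5) + (13/55)·log₂(13/55) + (27/55)·log₂(27/55) + (4/55)·log₂(4/55)]
  = 0.4643856 + 0.4918538 + 0.5039045 + 0.2750080 = 1.735152 bits

H(Y|X) = H(X,Y) - H(X) = 2.279914 - 1.735152 = 0.5448 bits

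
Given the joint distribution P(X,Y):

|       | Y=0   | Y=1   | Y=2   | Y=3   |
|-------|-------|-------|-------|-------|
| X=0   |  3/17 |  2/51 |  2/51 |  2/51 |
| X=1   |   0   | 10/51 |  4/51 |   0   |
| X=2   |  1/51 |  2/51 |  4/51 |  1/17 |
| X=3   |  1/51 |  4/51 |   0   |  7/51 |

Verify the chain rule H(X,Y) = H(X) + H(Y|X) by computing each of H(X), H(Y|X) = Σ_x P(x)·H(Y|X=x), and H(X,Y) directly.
H(X) = 1.9833 bits, H(Y|X) = 1.3724 bits, H(X,Y) = 3.3557 bits

Marginal of X (row sums):
  P(X=0) = 3/17 + 2/51 + 2/51 + 2/51 = 5/17
  P(X=1) = 0 + 10/51 + 4/51 + 0 = 14/51
  P(X=2) = 1/51 + 2/51 + 4/51 + 1/17 = 10/51
  P(X=3) = 1/51 + 4/51 + 0 + 7/51 = 4/17
H(X) = -[(5/17)·log₂(5/17) + (14/51)·log₂(14/51) + (10/51)·log₂(10/51) + (4/17)·log₂(4/17)]
  = 0.519275 + 0.511980 + 0.460882 + 0.491168 = 1.9833 bits

H(Y|X) = Σ_x P(x)·H(Y|X=x):
  X=0: P(X=0) = 5/17, P(Y|X=0) = (3/5, 2/15, 2/15, 2/15) → H(Y|X=0) = 1.604936
  X=1: P(X=1) = 14/51, P(Y|X=1) = (0, 5/7, 2/7, 0) → H(Y|X=1) = 0.863121
  X=2: P(X=2) = 10/51, P(Y|X=2) = (1/10, 1/5, 2/5, 3/10) → H(Y|X=2) = 1.846439
  X=3: P(X=3) = 4/17, P(Y|X=3) = (1/12, 1/3, 0, 7/12) → H(Y|X=3) = 1.280672
H(Y|X) = (5/17)·1.604936 + (14/51)·0.863121 + (10/51)·1.846439 + (4/17)·1.280672 = 1.3724 bits

H(X,Y) = -Σ_{x,y} P(x,y) log₂ P(x,y). Per-cell terms -P(x,y)·log₂P(x,y):
  X=0: 0.441618, 0.183232, 0.183232, 0.183232
  X=1: 0.000000, 0.460882, 0.288033, 0.000000
  X=2: 0.111224, 0.183232, 0.288033, 0.240439
  X=3: 0.111224, 0.288033, 0.000000, 0.393245
  (cells with P = 0 contribute 0)
Sum of the 16 terms: H(X,Y) = 3.3557 bits

Chain rule check:
  H(X) + H(Y|X) = 1.9833 + 1.3724 = 3.3557 bits
  H(X,Y) = 3.3557 bits
✓ Chain rule verified.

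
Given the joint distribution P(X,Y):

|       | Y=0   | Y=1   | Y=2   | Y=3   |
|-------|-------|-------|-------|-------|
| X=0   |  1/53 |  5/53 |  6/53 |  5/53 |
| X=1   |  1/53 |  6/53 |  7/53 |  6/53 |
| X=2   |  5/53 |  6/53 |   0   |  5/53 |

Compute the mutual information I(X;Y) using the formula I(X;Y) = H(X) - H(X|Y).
0.1989 bits

I(X;Y) = H(X) - H(X|Y)

Marginal of X (row sums):
  P(X=0) = 1/53 + 5/53 + 6/53 + 5/53 = 17/53
  P(X=1) = 1/53 + 6/53 + 7/53 + 6/53 = 20/53
  P(X=2) = 5/53 + 6/53 + 0 + 5/53 = 16/53
H(X) = -[(17/53)·log₂(17/53) + (20/53)·log₂(20/53) + (16/53)·log₂(16/53)]
  = 0.5262 + 0.5306 + 0.5216 = 1.5784 bits

Marginal of Y (column sums):
  P(Y=0) = 1/53 + 1/53 + 5/53 = 7/53
  P(Y=1) = 5/53 + 6/53 + 6/53 = 17/53
  P(Y=2) = 6/53 + 7/53 + 0 = 13/53
  P(Y=3) = 5/53 + 6/53 + 5/53 = 16/53
H(X|Y) = Σ_y P(y)·H(X|Y=y):
  Y=0: P(Y=0) = 7/53, P(X|Y=0) = (1/7, 1/7, 5/7) → H(X|Y=0) = 1.1488
  Y=1: P(Y=1) = 17/53, P(X|Y=1) = (5/17, 6/17, 6/17) → H(X|Y=1) = 1.5799
  Y=2: P(Y=2) = 13/53, P(X|Y=2) = (6/13, 7/13, 0) → H(X|Y=2) = 0.9957
  Y=3: P(Y=3) = 16/53, P(X|Y=3) = (5/16, 3/8, 5/16) → H(X|Y=3) = 1.5794
H(X|Y) = (7/53)·1.1488 + (17/53)·1.5799 + (13/53)·0.9957 + (16/53)·1.5794 = 1.3795 bits

I(X;Y) = H(X) - H(X|Y) = 1.5784 - 1.3795 = 0.1989 bits

Cross-check via I(X;Y) = H(X) + H(Y) - H(X,Y): computing H(Y) from the column sums and H(X,Y) from the 12 cells in the same way gives H(Y) = 1.9309 bits and H(X,Y) = 3.3104 bits, so
I(X;Y) = 1.5784 + 1.9309 - 3.3104 = 0.1989 bits ✓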